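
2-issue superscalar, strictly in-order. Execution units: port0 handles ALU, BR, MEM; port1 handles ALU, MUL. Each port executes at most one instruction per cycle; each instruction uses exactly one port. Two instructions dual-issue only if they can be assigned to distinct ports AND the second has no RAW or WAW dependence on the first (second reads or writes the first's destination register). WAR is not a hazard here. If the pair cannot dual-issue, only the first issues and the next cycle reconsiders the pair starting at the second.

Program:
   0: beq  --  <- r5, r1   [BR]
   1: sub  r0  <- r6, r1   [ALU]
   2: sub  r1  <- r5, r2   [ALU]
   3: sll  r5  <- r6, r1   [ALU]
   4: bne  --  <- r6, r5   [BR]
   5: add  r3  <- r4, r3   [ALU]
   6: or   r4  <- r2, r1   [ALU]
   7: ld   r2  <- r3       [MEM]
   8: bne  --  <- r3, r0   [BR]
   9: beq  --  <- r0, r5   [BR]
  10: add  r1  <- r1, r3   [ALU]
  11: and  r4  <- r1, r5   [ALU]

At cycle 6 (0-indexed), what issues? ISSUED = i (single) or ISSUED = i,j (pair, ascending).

ISSUED = 9,10

t=0 i0&i1:beq/sub ; pair
t=1 i2:sub ; RAW r1
t=2 i3:sll ; RAW r5
t=3 i4&i5:bne/add ; pair
t=4 i6&i7:or/ld ; pair
t=5 i8:bne ; no-port BR/BR
t=6 i9&i10:beq/add ; pair
t=7 i11:and ; tail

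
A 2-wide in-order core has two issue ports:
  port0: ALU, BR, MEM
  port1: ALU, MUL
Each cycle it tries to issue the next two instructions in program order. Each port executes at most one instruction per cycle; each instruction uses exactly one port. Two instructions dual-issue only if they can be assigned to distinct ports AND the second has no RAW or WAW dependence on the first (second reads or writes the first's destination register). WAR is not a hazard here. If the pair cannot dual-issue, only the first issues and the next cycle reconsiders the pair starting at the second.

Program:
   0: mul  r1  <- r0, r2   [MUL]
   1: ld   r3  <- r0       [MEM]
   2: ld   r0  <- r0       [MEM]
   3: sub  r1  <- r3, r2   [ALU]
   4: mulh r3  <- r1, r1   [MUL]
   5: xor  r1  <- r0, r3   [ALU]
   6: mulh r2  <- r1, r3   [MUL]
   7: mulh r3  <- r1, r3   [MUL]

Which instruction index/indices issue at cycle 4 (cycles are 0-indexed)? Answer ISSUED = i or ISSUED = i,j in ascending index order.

#0 head=0: mul.MUL ld.MEM i0+i1 dual
#1 head=2: ld.MEM sub.ALU i2+i3 dual
#2 head=4: mulh.MUL i4 RAW r3
#3 head=5: xor.ALU i5 RAW r1
#4 head=6: mulh.MUL i6 no-port MUL/MUL
#5 head=7: mulh.MUL i7 tail

ISSUED = 6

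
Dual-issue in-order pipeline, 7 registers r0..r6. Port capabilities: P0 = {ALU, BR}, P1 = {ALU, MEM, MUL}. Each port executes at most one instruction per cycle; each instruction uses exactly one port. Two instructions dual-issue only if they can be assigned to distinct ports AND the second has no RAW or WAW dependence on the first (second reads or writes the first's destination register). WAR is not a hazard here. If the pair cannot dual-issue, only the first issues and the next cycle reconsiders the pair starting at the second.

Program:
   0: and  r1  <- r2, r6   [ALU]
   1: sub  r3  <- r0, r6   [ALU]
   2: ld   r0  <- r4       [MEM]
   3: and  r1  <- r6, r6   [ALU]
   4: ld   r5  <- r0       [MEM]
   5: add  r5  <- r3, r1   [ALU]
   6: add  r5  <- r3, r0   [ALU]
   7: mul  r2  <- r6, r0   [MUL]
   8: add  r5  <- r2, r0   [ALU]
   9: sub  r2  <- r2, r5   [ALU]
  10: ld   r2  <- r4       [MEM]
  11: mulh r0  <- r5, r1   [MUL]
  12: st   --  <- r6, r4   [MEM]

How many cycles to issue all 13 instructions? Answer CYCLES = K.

CYCLES = 10

0. and.ALU+sub.ALU @i0&i1  | pair
1. ld.MEM+and.ALU @i2&i3  | pair
2. ld.MEM @i4  | WAW r5
3. add.ALU @i5  | WAW r5
4. add.ALU+mul.MUL @i6&i7  | pair
5. add.ALU @i8  | RAW r5
6. sub.ALU @i9  | WAW r2
7. ld.MEM @i10  | no-port MEM/MUL
8. mulh.MUL @i11  | no-port MUL/MEM
9. st.MEM @i12  | tail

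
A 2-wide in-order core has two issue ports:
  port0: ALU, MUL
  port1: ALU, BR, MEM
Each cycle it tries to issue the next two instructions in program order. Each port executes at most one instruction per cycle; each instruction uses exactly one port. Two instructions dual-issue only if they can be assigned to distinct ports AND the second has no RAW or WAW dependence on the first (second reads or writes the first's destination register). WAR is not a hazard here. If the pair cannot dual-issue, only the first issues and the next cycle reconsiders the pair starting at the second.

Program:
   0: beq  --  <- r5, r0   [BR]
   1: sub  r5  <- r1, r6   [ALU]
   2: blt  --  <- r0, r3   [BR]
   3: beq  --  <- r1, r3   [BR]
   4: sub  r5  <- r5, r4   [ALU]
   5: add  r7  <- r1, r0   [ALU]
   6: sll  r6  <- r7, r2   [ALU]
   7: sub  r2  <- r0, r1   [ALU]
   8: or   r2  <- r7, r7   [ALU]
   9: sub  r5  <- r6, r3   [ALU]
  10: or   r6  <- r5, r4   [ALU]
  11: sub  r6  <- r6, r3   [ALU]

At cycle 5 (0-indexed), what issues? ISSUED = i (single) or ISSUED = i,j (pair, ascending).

  cy0 -> i0&i1 (beq/sub) dual
  cy1 -> i2 (blt) no-port BR/BR
  cy2 -> i3&i4 (beq/sub) dual
  cy3 -> i5 (add) RAW r7
  cy4 -> i6&i7 (sll/sub) dual
  cy5 -> i8&i9 (or/sub) dual
  cy6 -> i10 (or) RAW+WAW r6
  cy7 -> i11 (sub) tail

ISSUED = 8,9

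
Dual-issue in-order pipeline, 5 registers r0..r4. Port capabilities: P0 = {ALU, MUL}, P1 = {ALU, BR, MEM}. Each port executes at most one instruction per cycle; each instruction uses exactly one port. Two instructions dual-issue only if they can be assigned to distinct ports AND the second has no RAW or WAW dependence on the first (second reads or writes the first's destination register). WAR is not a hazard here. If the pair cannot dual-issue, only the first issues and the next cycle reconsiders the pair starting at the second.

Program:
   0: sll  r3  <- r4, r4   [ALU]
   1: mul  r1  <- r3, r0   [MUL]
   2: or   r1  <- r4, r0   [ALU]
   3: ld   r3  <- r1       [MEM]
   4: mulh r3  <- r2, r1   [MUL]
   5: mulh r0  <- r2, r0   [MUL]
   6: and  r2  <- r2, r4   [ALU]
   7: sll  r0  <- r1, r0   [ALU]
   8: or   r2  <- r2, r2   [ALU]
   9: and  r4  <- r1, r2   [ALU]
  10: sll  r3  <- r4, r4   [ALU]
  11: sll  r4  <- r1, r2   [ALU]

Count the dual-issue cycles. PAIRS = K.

  cy0 -> i0 (sll) RAW r3
  cy1 -> i1 (mul) WAW r1
  cy2 -> i2 (or) RAW r1
  cy3 -> i3 (ld) WAW r3
  cy4 -> i4 (mulh) no-port MUL/MUL
  cy5 -> i5/i6 (mulh and) dual
  cy6 -> i7/i8 (sll or) dual
  cy7 -> i9 (and) RAW r4
  cy8 -> i10/i11 (sll sll) dual

PAIRS = 3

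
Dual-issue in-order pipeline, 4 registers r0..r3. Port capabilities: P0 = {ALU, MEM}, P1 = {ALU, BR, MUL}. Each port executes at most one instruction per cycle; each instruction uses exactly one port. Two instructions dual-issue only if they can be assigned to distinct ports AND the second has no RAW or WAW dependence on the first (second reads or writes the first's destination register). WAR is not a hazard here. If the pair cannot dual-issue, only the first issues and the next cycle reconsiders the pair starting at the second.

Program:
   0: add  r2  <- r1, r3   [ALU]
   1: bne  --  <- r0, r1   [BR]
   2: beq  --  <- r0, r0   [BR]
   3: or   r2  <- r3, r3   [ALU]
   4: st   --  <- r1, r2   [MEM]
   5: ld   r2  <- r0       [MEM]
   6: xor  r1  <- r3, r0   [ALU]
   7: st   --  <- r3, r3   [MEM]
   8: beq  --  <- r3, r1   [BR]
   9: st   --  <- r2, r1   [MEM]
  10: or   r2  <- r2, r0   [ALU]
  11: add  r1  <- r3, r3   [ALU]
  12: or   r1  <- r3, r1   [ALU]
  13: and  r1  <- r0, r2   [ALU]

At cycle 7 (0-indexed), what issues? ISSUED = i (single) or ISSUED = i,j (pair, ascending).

0. add+bne @i0+i1  | dual
1. beq+or @i2+i3  | dual
2. st @i4  | no-port MEM/MEM
3. ld+xor @i5+i6  | dual
4. st+beq @i7+i8  | dual
5. st+or @i9+i10  | dual
6. add @i11  | RAW+WAW r1
7. or @i12  | WAW r1
8. and @i13  | tail

ISSUED = 12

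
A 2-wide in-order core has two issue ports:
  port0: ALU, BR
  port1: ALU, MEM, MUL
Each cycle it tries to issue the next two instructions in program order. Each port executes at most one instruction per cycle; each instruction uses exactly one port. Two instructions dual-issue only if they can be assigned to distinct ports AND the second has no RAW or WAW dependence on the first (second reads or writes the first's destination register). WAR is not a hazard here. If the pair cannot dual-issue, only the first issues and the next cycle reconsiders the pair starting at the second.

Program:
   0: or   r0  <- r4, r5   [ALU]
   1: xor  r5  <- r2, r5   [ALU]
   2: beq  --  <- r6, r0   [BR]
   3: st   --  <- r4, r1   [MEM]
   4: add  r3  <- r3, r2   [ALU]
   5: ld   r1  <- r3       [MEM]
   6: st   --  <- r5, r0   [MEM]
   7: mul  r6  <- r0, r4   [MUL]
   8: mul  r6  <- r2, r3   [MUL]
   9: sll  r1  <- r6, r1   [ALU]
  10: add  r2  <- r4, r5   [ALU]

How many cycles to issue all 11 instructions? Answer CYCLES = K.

#0 head=0: or.ALU;xor.ALU i0&i1 2-wide
#1 head=2: beq.BR;st.MEM i2&i3 2-wide
#2 head=4: add.ALU i4 RAW r3
#3 head=5: ld.MEM i5 no-port MEM/MEM
#4 head=6: st.MEM i6 no-port MEM/MUL
#5 head=7: mul.MUL i7 no-port MUL/MUL
#6 head=8: mul.MUL i8 RAW r6
#7 head=9: sll.ALU;add.ALU i9&i10 2-wide

CYCLES = 8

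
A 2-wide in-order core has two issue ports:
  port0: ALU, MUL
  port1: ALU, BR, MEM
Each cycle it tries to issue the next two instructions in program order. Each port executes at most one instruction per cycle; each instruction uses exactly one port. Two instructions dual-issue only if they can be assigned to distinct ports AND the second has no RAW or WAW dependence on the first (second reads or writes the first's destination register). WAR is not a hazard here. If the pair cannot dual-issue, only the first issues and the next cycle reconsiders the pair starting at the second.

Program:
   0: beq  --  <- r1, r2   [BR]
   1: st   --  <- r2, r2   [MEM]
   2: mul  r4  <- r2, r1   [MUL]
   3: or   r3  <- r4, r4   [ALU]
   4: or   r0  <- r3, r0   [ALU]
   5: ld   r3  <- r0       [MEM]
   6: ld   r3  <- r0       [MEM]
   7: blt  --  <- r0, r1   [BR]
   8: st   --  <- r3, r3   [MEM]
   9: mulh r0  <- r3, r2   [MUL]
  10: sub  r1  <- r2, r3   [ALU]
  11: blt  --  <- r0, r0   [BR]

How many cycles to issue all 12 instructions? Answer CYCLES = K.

CYCLES = 9

#0 head=0: beq i0 no-port BR/MEM
#1 head=1: st mul i1+i2 pair
#2 head=3: or i3 RAW r3
#3 head=4: or i4 RAW r0
#4 head=5: ld i5 no-port MEM/MEM
#5 head=6: ld i6 no-port MEM/BR
#6 head=7: blt i7 no-port BR/MEM
#7 head=8: st mulh i8+i9 pair
#8 head=10: sub blt i10+i11 pair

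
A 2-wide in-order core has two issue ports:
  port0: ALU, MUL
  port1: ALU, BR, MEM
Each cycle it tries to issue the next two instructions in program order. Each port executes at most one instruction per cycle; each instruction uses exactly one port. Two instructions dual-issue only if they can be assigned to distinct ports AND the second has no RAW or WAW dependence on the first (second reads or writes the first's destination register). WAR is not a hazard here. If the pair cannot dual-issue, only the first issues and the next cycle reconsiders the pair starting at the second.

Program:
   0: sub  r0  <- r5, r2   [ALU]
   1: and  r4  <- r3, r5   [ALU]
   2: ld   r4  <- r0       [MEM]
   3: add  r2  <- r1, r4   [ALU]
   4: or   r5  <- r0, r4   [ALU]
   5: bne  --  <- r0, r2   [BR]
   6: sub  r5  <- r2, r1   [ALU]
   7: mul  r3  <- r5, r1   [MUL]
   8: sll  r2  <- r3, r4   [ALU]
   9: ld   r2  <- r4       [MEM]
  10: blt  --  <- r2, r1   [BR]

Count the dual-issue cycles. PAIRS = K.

PAIRS = 3

  cy0 -> i0/i1 (sub/and) pair
  cy1 -> i2 (ld) RAW r4
  cy2 -> i3/i4 (add/or) pair
  cy3 -> i5/i6 (bne/sub) pair
  cy4 -> i7 (mul) RAW r3
  cy5 -> i8 (sll) WAW r2
  cy6 -> i9 (ld) no-port MEM/BR
  cy7 -> i10 (blt) tail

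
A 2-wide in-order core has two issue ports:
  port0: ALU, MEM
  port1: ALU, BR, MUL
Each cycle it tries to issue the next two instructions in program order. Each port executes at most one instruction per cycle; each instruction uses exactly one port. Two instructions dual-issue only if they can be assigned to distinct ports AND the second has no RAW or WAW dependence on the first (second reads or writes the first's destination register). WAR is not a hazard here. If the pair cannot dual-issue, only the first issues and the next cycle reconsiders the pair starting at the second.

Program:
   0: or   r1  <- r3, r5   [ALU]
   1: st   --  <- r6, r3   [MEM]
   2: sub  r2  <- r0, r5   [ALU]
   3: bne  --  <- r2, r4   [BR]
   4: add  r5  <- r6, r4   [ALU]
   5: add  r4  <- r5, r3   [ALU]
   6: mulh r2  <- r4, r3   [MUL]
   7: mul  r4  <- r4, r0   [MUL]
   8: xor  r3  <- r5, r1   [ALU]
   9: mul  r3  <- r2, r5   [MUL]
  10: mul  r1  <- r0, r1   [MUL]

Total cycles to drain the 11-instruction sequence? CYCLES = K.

CYCLES = 8

c0: i0&i1 or;st  dual
c1: i2 sub  RAW r2
c2: i3&i4 bne;add  dual
c3: i5 add  RAW r4
c4: i6 mulh  no-port MUL/MUL
c5: i7&i8 mul;xor  dual
c6: i9 mul  no-port MUL/MUL
c7: i10 mul  tail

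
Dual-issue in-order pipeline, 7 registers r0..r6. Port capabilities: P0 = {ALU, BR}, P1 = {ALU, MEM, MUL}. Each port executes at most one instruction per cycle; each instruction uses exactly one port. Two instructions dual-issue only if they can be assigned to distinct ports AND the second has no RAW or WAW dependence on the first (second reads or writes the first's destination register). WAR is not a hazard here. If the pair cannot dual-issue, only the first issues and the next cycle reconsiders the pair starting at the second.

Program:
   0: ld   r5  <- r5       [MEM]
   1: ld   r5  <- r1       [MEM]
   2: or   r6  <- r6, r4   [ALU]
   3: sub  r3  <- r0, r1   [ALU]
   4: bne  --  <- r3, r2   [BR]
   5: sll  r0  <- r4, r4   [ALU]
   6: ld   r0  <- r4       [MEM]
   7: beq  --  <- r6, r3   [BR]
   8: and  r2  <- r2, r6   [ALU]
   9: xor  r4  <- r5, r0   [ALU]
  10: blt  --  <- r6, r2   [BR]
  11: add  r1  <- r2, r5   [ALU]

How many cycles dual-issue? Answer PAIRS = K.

t=0 i0:ld ; no-port MEM/MEM
t=1 i1+i2:ld or ; 2-wide
t=2 i3:sub ; RAW r3
t=3 i4+i5:bne sll ; 2-wide
t=4 i6+i7:ld beq ; 2-wide
t=5 i8+i9:and xor ; 2-wide
t=6 i10+i11:blt add ; 2-wide

PAIRS = 5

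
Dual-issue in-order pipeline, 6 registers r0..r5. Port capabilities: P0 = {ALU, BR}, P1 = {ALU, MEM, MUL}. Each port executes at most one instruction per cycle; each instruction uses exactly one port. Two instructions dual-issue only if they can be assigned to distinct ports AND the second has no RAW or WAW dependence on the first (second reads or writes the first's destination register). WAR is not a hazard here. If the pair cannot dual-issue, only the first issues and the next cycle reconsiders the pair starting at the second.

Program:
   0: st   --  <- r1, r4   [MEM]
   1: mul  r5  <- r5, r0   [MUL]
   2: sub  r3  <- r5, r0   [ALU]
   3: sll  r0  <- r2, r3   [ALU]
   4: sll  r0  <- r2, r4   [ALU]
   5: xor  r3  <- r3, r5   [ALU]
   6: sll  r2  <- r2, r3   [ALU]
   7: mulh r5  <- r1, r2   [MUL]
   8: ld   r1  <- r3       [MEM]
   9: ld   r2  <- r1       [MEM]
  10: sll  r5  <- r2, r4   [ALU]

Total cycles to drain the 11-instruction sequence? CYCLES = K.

  cy0 -> i0 (st) no-port MEM/MUL
  cy1 -> i1 (mul) RAW r5
  cy2 -> i2 (sub) RAW r3
  cy3 -> i3 (sll) WAW r0
  cy4 -> i4&i5 (sll+xor) pair
  cy5 -> i6 (sll) RAW r2
  cy6 -> i7 (mulh) no-port MUL/MEM
  cy7 -> i8 (ld) no-port MEM/MEM
  cy8 -> i9 (ld) RAW r2
  cy9 -> i10 (sll) tail

CYCLES = 10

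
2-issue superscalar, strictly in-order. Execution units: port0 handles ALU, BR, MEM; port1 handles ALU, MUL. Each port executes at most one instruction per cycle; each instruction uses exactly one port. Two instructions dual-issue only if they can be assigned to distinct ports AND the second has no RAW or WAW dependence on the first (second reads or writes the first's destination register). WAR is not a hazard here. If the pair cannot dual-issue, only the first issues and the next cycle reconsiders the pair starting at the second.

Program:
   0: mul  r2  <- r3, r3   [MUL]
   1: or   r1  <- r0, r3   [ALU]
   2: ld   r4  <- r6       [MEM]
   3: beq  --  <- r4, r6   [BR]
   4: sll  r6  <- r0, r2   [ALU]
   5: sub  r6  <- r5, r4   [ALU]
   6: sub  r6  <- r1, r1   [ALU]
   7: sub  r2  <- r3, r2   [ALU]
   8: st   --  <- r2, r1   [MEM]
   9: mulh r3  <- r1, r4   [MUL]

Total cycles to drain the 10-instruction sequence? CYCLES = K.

#0 head=0: mul or i0,i1 dual
#1 head=2: ld i2 no-port MEM/BR
#2 head=3: beq sll i3,i4 dual
#3 head=5: sub i5 WAW r6
#4 head=6: sub sub i6,i7 dual
#5 head=8: st mulh i8,i9 dual

CYCLES = 6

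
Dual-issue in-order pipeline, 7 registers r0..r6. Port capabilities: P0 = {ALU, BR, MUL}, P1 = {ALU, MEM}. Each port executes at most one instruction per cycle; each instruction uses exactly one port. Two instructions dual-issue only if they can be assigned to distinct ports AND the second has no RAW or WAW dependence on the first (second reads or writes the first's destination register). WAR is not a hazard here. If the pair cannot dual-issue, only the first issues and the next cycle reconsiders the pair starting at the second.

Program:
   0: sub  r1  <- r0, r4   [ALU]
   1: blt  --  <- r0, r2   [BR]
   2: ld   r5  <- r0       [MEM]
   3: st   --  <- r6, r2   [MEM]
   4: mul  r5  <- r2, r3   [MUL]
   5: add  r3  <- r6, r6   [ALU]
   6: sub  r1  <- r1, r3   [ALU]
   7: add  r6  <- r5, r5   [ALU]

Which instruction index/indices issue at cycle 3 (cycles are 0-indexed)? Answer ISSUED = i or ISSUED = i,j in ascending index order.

ISSUED = 5

0. sub.ALU blt.BR @i0+i1  | dual
1. ld.MEM @i2  | no-port MEM/MEM
2. st.MEM mul.MUL @i3+i4  | dual
3. add.ALU @i5  | RAW r3
4. sub.ALU add.ALU @i6+i7  | dual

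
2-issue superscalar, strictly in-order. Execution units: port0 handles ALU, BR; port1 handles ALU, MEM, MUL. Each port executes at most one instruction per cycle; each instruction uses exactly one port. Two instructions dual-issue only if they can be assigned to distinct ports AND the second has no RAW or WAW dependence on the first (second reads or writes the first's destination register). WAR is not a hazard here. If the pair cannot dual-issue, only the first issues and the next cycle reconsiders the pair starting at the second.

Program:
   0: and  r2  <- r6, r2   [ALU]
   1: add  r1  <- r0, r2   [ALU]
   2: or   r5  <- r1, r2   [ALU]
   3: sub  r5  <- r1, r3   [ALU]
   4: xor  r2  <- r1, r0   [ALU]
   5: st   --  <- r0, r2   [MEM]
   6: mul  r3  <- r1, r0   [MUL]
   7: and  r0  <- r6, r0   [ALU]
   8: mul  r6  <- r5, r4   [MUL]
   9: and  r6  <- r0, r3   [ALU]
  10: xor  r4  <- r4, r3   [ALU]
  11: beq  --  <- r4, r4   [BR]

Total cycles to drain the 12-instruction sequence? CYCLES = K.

  cy0 -> i0 (and.ALU) RAW r2
  cy1 -> i1 (add.ALU) RAW r1
  cy2 -> i2 (or.ALU) WAW r5
  cy3 -> i3,i4 (sub.ALU+xor.ALU) 2-wide
  cy4 -> i5 (st.MEM) no-port MEM/MUL
  cy5 -> i6,i7 (mul.MUL+and.ALU) 2-wide
  cy6 -> i8 (mul.MUL) WAW r6
  cy7 -> i9,i10 (and.ALU+xor.ALU) 2-wide
  cy8 -> i11 (beq.BR) tail

CYCLES = 9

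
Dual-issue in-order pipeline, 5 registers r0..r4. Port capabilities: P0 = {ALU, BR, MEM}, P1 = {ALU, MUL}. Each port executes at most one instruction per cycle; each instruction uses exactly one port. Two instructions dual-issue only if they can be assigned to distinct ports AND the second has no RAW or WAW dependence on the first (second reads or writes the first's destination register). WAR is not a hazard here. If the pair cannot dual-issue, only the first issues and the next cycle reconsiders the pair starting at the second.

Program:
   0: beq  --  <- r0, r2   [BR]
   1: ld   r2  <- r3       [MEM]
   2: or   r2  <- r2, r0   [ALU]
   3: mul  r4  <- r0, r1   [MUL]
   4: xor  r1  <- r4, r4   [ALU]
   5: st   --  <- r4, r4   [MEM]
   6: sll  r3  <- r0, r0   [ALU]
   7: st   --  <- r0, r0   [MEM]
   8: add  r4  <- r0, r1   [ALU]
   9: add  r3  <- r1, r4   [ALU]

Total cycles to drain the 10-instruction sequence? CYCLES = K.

[0] i0  beq.BR  -- no-port BR/MEM
[1] i1  ld.MEM  -- RAW+WAW r2
[2] i2,i3  or.ALU mul.MUL  -- 2-wide
[3] i4,i5  xor.ALU st.MEM  -- 2-wide
[4] i6,i7  sll.ALU st.MEM  -- 2-wide
[5] i8  add.ALU  -- RAW r4
[6] i9  add.ALU  -- tail

CYCLES = 7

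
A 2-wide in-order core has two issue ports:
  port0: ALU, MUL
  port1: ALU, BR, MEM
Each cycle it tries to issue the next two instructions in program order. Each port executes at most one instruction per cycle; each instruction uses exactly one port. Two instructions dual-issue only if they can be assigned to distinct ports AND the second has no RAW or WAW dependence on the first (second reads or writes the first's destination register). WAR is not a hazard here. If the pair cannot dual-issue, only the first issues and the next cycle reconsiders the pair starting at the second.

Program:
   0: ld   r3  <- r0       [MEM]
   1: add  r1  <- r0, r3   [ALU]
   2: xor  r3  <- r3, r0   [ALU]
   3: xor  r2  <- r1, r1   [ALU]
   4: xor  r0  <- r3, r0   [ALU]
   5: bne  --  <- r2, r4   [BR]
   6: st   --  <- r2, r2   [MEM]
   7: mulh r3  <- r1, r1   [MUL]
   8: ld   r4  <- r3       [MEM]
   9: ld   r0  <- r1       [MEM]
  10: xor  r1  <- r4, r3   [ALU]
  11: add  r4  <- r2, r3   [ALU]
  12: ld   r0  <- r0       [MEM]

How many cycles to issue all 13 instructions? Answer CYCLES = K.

CYCLES = 8

c0: i0 ld.MEM  RAW r3
c1: i1+i2 add.ALU;xor.ALU  dual
c2: i3+i4 xor.ALU;xor.ALU  dual
c3: i5 bne.BR  no-port BR/MEM
c4: i6+i7 st.MEM;mulh.MUL  dual
c5: i8 ld.MEM  no-port MEM/MEM
c6: i9+i10 ld.MEM;xor.ALU  dual
c7: i11+i12 add.ALU;ld.MEM  dual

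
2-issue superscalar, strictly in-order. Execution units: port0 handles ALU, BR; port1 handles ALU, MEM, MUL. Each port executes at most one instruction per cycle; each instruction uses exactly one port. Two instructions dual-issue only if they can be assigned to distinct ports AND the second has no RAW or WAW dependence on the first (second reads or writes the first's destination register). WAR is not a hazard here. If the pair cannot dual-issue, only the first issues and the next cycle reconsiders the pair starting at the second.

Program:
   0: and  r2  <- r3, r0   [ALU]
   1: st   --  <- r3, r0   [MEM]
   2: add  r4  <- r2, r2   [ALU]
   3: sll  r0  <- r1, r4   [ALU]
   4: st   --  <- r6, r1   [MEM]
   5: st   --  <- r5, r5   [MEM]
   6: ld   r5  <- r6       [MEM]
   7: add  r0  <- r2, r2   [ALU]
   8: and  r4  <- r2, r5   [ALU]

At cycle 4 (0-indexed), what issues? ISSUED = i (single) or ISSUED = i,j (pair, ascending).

ISSUED = 6,7

c0: i0&i1 and.ALU/st.MEM  dual
c1: i2 add.ALU  RAW r4
c2: i3&i4 sll.ALU/st.MEM  dual
c3: i5 st.MEM  no-port MEM/MEM
c4: i6&i7 ld.MEM/add.ALU  dual
c5: i8 and.ALU  tail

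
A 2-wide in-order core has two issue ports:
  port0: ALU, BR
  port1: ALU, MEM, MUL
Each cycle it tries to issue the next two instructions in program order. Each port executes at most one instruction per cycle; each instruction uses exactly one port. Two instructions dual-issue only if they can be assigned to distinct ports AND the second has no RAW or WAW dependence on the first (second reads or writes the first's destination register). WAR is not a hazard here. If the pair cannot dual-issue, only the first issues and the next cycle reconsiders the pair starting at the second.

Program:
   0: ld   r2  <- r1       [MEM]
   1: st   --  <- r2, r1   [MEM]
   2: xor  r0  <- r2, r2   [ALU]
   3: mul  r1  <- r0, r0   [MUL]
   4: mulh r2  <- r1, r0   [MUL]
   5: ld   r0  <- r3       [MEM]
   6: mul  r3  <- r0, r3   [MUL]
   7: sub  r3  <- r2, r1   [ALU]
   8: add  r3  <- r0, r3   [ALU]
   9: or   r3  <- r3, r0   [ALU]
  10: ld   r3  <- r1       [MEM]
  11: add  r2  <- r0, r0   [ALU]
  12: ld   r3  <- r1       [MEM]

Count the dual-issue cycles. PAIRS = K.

PAIRS = 2

  cy0 -> i0 (ld.MEM) no-port MEM/MEM
  cy1 -> i1&i2 (st.MEM xor.ALU) pair
  cy2 -> i3 (mul.MUL) no-port MUL/MUL
  cy3 -> i4 (mulh.MUL) no-port MUL/MEM
  cy4 -> i5 (ld.MEM) no-port MEM/MUL
  cy5 -> i6 (mul.MUL) WAW r3
  cy6 -> i7 (sub.ALU) RAW+WAW r3
  cy7 -> i8 (add.ALU) RAW+WAW r3
  cy8 -> i9 (or.ALU) WAW r3
  cy9 -> i10&i11 (ld.MEM add.ALU) pair
  cy10 -> i12 (ld.MEM) tail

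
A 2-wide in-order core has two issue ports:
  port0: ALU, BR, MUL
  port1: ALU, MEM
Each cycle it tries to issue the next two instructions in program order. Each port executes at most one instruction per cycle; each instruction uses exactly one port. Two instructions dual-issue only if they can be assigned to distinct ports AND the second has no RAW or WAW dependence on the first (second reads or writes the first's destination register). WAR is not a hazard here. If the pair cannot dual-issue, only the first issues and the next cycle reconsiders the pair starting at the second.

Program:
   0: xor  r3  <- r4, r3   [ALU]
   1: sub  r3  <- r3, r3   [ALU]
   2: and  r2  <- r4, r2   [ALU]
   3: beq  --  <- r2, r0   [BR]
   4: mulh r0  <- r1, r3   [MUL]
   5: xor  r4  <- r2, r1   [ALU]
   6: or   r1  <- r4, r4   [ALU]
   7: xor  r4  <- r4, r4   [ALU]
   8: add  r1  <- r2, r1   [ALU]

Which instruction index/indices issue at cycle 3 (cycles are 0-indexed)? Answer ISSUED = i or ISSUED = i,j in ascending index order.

[0] i0  xor  -- RAW+WAW r3
[1] i1/i2  sub and  -- dual
[2] i3  beq  -- no-port BR/MUL
[3] i4/i5  mulh xor  -- dual
[4] i6/i7  or xor  -- dual
[5] i8  add  -- tail

ISSUED = 4,5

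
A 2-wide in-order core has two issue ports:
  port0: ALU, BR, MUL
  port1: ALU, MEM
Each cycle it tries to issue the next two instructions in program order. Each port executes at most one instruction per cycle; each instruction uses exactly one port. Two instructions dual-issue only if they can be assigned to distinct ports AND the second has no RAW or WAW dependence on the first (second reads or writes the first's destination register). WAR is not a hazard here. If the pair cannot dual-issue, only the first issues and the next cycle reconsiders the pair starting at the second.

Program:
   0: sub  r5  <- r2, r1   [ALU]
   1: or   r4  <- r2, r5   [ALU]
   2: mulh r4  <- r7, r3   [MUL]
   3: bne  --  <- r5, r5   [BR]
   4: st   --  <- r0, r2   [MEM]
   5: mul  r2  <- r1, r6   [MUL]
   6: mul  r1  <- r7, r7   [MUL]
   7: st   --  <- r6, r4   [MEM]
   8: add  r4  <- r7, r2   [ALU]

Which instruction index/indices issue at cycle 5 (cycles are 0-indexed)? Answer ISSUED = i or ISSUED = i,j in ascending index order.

ISSUED = 6,7

#0 head=0: sub i0 RAW r5
#1 head=1: or i1 WAW r4
#2 head=2: mulh i2 no-port MUL/BR
#3 head=3: bne st i3+i4 pair
#4 head=5: mul i5 no-port MUL/MUL
#5 head=6: mul st i6+i7 pair
#6 head=8: add i8 tail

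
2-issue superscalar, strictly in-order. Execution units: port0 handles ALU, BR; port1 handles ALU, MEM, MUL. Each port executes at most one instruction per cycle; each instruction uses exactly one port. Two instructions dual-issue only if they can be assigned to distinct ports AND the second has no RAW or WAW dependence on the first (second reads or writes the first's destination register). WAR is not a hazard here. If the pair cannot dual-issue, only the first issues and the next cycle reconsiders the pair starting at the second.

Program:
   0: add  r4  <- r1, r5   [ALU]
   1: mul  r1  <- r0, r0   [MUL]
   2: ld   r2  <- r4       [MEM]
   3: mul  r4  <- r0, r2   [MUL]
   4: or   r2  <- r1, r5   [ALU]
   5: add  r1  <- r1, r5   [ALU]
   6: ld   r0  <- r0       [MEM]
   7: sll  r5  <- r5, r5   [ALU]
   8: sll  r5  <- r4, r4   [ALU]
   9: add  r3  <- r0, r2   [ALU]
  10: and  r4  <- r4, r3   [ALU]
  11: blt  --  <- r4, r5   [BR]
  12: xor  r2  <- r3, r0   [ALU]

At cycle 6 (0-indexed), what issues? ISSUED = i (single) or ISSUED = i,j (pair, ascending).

  cy0 -> i0+i1 (add.ALU;mul.MUL) pair
  cy1 -> i2 (ld.MEM) no-port MEM/MUL
  cy2 -> i3+i4 (mul.MUL;or.ALU) pair
  cy3 -> i5+i6 (add.ALU;ld.MEM) pair
  cy4 -> i7 (sll.ALU) WAW r5
  cy5 -> i8+i9 (sll.ALU;add.ALU) pair
  cy6 -> i10 (and.ALU) RAW r4
  cy7 -> i11+i12 (blt.BR;xor.ALU) pair

ISSUED = 10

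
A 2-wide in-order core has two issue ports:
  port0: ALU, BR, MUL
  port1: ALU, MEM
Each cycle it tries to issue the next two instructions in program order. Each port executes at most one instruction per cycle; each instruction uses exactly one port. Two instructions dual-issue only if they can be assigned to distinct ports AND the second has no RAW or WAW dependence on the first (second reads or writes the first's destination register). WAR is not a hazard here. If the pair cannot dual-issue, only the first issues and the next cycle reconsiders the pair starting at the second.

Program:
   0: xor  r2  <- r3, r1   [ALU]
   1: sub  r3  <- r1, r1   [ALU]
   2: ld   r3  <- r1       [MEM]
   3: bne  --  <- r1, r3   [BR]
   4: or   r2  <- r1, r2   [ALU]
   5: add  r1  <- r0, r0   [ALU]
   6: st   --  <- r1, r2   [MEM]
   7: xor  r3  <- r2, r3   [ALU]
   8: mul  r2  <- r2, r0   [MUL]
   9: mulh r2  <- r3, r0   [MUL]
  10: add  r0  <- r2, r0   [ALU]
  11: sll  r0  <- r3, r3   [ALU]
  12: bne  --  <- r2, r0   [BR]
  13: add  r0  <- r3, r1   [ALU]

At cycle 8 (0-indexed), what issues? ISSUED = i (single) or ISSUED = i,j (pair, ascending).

#0 head=0: xor.ALU+sub.ALU i0&i1 2-wide
#1 head=2: ld.MEM i2 RAW r3
#2 head=3: bne.BR+or.ALU i3&i4 2-wide
#3 head=5: add.ALU i5 RAW r1
#4 head=6: st.MEM+xor.ALU i6&i7 2-wide
#5 head=8: mul.MUL i8 no-port MUL/MUL
#6 head=9: mulh.MUL i9 RAW r2
#7 head=10: add.ALU i10 WAW r0
#8 head=11: sll.ALU i11 RAW r0
#9 head=12: bne.BR+add.ALU i12&i13 2-wide

ISSUED = 11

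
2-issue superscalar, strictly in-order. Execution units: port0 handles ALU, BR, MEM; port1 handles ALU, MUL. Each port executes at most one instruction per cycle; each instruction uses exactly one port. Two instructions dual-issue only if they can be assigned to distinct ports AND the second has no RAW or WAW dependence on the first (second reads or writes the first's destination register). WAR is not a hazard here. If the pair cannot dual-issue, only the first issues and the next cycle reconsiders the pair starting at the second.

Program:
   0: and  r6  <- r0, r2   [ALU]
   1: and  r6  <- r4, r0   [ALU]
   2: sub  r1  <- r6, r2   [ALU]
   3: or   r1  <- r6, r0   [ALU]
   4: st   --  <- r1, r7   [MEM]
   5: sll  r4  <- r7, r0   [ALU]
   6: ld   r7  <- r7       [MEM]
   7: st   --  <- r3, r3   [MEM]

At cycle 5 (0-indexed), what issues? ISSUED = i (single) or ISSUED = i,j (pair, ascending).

#0 head=0: and i0 WAW r6
#1 head=1: and i1 RAW r6
#2 head=2: sub i2 WAW r1
#3 head=3: or i3 RAW r1
#4 head=4: st;sll i4+i5 2-wide
#5 head=6: ld i6 no-port MEM/MEM
#6 head=7: st i7 tail

ISSUED = 6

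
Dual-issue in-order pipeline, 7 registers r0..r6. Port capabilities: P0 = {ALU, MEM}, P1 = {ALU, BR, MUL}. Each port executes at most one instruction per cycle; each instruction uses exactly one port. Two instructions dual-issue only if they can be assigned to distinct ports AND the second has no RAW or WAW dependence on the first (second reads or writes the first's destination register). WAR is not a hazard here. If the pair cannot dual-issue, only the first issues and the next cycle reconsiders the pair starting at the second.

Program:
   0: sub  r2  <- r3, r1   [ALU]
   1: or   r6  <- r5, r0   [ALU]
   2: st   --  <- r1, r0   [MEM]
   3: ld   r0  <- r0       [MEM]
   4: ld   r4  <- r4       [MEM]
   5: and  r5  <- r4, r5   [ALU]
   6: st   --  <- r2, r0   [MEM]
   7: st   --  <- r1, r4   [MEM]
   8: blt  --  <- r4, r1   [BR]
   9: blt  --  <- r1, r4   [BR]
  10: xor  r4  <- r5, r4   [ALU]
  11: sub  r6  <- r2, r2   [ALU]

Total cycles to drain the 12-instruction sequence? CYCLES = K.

CYCLES = 8

c0: i0/i1 sub/or  dual
c1: i2 st  no-port MEM/MEM
c2: i3 ld  no-port MEM/MEM
c3: i4 ld  RAW r4
c4: i5/i6 and/st  dual
c5: i7/i8 st/blt  dual
c6: i9/i10 blt/xor  dual
c7: i11 sub  tail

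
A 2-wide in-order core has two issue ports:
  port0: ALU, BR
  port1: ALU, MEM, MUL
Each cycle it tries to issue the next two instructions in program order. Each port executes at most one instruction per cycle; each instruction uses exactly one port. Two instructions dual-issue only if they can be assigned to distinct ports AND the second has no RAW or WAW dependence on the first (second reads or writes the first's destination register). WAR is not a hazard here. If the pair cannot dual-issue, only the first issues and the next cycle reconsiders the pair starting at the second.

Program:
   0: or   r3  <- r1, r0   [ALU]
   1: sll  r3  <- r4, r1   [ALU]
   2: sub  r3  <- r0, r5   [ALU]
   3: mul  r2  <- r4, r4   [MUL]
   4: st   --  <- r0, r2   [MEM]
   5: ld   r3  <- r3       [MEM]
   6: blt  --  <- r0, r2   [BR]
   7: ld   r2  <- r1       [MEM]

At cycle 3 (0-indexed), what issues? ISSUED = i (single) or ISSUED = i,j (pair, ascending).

ISSUED = 4

  cy0 -> i0 (or.ALU) WAW r3
  cy1 -> i1 (sll.ALU) WAW r3
  cy2 -> i2&i3 (sub.ALU/mul.MUL) 2-wide
  cy3 -> i4 (st.MEM) no-port MEM/MEM
  cy4 -> i5&i6 (ld.MEM/blt.BR) 2-wide
  cy5 -> i7 (ld.MEM) tail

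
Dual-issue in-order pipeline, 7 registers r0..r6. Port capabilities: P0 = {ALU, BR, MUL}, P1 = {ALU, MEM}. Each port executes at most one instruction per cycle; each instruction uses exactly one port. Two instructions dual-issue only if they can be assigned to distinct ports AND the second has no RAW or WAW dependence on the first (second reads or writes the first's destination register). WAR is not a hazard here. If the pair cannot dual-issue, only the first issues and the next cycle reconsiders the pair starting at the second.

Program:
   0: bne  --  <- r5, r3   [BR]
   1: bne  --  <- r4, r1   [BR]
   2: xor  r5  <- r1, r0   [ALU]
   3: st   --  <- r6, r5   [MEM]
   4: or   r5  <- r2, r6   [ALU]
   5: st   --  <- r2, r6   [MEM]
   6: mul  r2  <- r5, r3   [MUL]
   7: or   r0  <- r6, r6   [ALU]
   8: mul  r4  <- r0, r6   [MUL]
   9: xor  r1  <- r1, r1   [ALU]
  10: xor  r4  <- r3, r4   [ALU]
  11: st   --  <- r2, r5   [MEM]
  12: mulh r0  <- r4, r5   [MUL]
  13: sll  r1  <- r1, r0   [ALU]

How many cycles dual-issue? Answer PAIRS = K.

c0: i0 bne.BR  no-port BR/BR
c1: i1&i2 bne.BR xor.ALU  dual
c2: i3&i4 st.MEM or.ALU  dual
c3: i5&i6 st.MEM mul.MUL  dual
c4: i7 or.ALU  RAW r0
c5: i8&i9 mul.MUL xor.ALU  dual
c6: i10&i11 xor.ALU st.MEM  dual
c7: i12 mulh.MUL  RAW r0
c8: i13 sll.ALU  tail

PAIRS = 5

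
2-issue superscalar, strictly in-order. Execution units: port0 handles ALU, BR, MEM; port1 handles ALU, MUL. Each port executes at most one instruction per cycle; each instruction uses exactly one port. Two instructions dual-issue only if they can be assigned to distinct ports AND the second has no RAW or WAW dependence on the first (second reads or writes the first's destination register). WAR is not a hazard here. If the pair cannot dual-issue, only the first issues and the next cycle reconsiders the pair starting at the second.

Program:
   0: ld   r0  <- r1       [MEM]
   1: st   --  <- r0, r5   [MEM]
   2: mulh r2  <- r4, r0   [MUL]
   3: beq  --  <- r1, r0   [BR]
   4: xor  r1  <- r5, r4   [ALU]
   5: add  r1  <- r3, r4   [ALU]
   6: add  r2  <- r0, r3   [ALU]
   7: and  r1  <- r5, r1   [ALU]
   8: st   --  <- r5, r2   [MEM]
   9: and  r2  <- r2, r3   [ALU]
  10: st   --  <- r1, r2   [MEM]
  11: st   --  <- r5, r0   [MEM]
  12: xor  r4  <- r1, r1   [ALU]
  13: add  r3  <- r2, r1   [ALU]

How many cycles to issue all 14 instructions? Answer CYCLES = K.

CYCLES = 9

t=0 i0:ld.MEM ; no-port MEM/MEM
t=1 i1+i2:st.MEM/mulh.MUL ; dual
t=2 i3+i4:beq.BR/xor.ALU ; dual
t=3 i5+i6:add.ALU/add.ALU ; dual
t=4 i7+i8:and.ALU/st.MEM ; dual
t=5 i9:and.ALU ; RAW r2
t=6 i10:st.MEM ; no-port MEM/MEM
t=7 i11+i12:st.MEM/xor.ALU ; dual
t=8 i13:add.ALU ; tail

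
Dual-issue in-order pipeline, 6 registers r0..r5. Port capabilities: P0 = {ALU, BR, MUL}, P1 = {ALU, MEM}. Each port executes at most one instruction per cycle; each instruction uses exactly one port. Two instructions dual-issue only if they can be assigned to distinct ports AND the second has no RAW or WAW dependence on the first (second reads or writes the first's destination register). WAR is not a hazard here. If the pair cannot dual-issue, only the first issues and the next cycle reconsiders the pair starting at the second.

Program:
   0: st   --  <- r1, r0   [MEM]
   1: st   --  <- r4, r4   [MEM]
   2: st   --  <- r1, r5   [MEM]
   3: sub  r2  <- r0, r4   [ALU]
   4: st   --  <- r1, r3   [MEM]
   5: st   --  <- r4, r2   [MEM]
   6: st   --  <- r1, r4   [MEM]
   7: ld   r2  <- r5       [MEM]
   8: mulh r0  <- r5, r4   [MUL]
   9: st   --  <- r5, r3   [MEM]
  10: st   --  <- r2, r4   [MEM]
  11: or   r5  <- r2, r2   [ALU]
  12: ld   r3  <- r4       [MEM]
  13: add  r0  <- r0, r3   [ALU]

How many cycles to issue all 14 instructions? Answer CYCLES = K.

#0 head=0: st i0 no-port MEM/MEM
#1 head=1: st i1 no-port MEM/MEM
#2 head=2: st+sub i2&i3 2-wide
#3 head=4: st i4 no-port MEM/MEM
#4 head=5: st i5 no-port MEM/MEM
#5 head=6: st i6 no-port MEM/MEM
#6 head=7: ld+mulh i7&i8 2-wide
#7 head=9: st i9 no-port MEM/MEM
#8 head=10: st+or i10&i11 2-wide
#9 head=12: ld i12 RAW r3
#10 head=13: add i13 tail

CYCLES = 11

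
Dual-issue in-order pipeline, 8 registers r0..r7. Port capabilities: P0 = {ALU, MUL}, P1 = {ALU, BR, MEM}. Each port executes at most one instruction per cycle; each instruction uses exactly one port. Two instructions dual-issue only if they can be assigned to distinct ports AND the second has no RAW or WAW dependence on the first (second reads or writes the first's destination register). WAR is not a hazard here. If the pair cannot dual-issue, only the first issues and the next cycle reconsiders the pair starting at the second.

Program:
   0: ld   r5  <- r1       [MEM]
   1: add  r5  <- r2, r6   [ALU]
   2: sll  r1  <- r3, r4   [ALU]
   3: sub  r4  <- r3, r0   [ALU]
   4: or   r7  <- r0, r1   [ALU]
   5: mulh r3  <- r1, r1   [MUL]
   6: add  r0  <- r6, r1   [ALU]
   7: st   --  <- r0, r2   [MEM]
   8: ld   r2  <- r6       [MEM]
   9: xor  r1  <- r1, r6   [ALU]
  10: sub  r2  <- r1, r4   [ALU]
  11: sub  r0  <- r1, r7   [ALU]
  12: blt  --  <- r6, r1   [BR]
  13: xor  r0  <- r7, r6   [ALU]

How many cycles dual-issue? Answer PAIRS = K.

PAIRS = 6

0. ld.MEM @i0  | WAW r5
1. add.ALU+sll.ALU @i1&i2  | pair
2. sub.ALU+or.ALU @i3&i4  | pair
3. mulh.MUL+add.ALU @i5&i6  | pair
4. st.MEM @i7  | no-port MEM/MEM
5. ld.MEM+xor.ALU @i8&i9  | pair
6. sub.ALU+sub.ALU @i10&i11  | pair
7. blt.BR+xor.ALU @i12&i13  | pair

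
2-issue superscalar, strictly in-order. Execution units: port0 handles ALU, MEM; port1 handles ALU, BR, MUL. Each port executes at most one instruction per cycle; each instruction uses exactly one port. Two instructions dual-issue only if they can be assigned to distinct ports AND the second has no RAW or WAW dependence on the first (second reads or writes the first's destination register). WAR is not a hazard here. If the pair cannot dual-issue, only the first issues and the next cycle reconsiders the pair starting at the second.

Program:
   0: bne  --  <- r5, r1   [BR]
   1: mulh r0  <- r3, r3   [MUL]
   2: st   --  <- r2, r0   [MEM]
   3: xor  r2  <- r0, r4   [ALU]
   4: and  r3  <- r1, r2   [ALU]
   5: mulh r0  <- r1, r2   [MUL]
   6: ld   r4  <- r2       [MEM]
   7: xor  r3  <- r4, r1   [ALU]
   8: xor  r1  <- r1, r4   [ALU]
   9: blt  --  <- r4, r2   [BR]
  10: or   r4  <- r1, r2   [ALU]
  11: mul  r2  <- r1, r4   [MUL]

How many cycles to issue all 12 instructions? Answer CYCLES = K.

CYCLES = 8

#0 head=0: bne i0 no-port BR/MUL
#1 head=1: mulh i1 RAW r0
#2 head=2: st;xor i2&i3 pair
#3 head=4: and;mulh i4&i5 pair
#4 head=6: ld i6 RAW r4
#5 head=7: xor;xor i7&i8 pair
#6 head=9: blt;or i9&i10 pair
#7 head=11: mul i11 tail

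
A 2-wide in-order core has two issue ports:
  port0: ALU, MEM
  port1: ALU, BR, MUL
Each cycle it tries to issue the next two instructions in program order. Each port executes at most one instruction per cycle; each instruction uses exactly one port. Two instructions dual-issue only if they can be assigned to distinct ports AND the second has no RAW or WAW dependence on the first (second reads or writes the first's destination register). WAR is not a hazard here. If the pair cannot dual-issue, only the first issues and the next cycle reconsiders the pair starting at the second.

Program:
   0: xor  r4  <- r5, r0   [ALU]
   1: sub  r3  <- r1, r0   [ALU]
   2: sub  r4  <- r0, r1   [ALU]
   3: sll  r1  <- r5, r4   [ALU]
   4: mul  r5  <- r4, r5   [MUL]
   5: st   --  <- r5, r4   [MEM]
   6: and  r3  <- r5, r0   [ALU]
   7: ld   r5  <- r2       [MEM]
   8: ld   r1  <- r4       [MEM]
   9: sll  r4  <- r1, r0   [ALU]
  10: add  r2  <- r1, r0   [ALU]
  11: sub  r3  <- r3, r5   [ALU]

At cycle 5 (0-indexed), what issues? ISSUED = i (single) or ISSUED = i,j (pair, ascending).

[0] i0&i1  xor/sub  -- 2-wide
[1] i2  sub  -- RAW r4
[2] i3&i4  sll/mul  -- 2-wide
[3] i5&i6  st/and  -- 2-wide
[4] i7  ld  -- no-port MEM/MEM
[5] i8  ld  -- RAW r1
[6] i9&i10  sll/add  -- 2-wide
[7] i11  sub  -- tail

ISSUED = 8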